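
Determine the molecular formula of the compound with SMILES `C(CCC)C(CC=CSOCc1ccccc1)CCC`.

C18H28OS

Heavy atoms from the SMILES: 18 C, 1 O, 1 S.
Implicit hydrogens by atom environment:
  7 × C: 2 H each → 14
  5 × C (aromatic): 1 H each → 5
  3 × C: 1 H each → 3
  2 × C: 3 H each → 6
  1 × C (aromatic): no H
  1 × O: no H
  1 × S: no H
  Total hydrogens = 28.
Molecular formula: C18H28OS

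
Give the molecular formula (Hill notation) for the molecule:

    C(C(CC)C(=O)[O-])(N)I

Heavy atoms from the SMILES: 5 C, 1 I, 1 N, 2 O.
Implicit hydrogens by atom environment:
  2 × C: 1 H each → 2
  1 × C: 3 H
  1 × C: 2 H
  1 × C: no H
  1 × I: no H
  1 × N: 2 H
  1 × O: no H
  1 × O (charge -1): no H
  Total hydrogens = 9.
Net charge -1.
Molecular formula: C5H9INO2-

C5H9INO2-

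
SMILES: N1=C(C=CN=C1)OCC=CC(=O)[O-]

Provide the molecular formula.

Heavy atoms from the SMILES: 8 C, 2 N, 3 O.
Implicit hydrogens by atom environment:
  3 × C (aromatic): 1 H each → 3
  2 × C: 1 H each → 2
  2 × N (aromatic): no H
  2 × O: no H
  1 × C: 2 H
  1 × C (aromatic): no H
  1 × C: no H
  1 × O (charge -1): no H
  Total hydrogens = 7.
Net charge -1.
Molecular formula: C8H7N2O3-

C8H7N2O3-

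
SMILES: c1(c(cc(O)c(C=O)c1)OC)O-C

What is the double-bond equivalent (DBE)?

5

Molecular formula from the SMILES: C9H10O4.
DoU = (2C + 2 + N − H − X)/2 = (2·9 + 2 + 0 − 10 − 0)/2 = 10/2 = 5.
(Structurally: 1 ring(s) + 4 π bond(s) = 5.)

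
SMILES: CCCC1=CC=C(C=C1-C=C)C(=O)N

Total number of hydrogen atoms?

Hydrogens are implicit in SMILES; fill each atom to its normal valence:
  3 × C: 2 H each → 6
  3 × C (aromatic): 1 H each → 3
  3 × C (aromatic): no H
  1 × C: 3 H
  1 × C: 1 H
  1 × C: no H
  1 × N: 2 H
  1 × O: no H
  Total hydrogens = 15.

15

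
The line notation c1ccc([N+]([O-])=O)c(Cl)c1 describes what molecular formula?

Heavy atoms from the SMILES: 6 C, 1 Cl, 1 N, 2 O.
Implicit hydrogens by atom environment:
  4 × C (aromatic): 1 H each → 4
  2 × C (aromatic): no H
  1 × Cl: no H
  1 × N (charge +1): no H
  1 × O: no H
  1 × O (charge -1): no H
  Total hydrogens = 4.
Molecular formula: C6H4ClNO2

C6H4ClNO2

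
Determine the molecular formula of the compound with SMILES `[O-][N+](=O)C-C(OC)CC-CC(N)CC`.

C9H20N2O3

Heavy atoms from the SMILES: 9 C, 2 N, 3 O.
Implicit hydrogens by atom environment:
  5 × C: 2 H each → 10
  2 × C: 3 H each → 6
  2 × C: 1 H each → 2
  2 × O: no H
  1 × N: 2 H
  1 × N (charge +1): no H
  1 × O (charge -1): no H
  Total hydrogens = 20.
Molecular formula: C9H20N2O3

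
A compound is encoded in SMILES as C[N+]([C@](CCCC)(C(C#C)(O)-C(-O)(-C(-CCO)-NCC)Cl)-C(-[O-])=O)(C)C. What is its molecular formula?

Heavy atoms from the SMILES: 18 C, 1 Cl, 2 N, 5 O.
Implicit hydrogens by atom environment:
  6 × C: 2 H each → 12
  5 × C: 3 H each → 15
  5 × C: no H
  3 × O: 1 H each → 3
  2 × C: 1 H each → 2
  1 × Cl: no H
  1 × N: 1 H
  1 × N (charge +1): no H
  1 × O: no H
  1 × O (charge -1): no H
  Total hydrogens = 33.
Molecular formula: C18H33ClN2O5

C18H33ClN2O5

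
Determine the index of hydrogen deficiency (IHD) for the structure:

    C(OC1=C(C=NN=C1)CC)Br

4

Molecular formula from the SMILES: C7H9BrN2O.
DoU = (2C + 2 + N − H − X)/2 = (2·7 + 2 + 2 − 9 − 1)/2 = 8/2 = 4.
(Structurally: 1 ring(s) + 3 π bond(s) = 4.)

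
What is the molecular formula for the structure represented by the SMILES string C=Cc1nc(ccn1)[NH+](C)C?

Heavy atoms from the SMILES: 8 C, 3 N.
Implicit hydrogens by atom environment:
  2 × C: 3 H each → 6
  2 × C (aromatic): 1 H each → 2
  2 × C (aromatic): no H
  2 × N (aromatic): no H
  1 × C: 2 H
  1 × C: 1 H
  1 × N (charge +1): 1 H
  Total hydrogens = 12.
Net charge +1.
Molecular formula: C8H12N3+

C8H12N3+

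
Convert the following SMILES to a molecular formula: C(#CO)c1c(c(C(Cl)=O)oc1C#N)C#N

C9HClN2O3

Heavy atoms from the SMILES: 9 C, 1 Cl, 2 N, 3 O.
Implicit hydrogens by atom environment:
  5 × C: no H
  4 × C (aromatic): no H
  2 × N: no H
  1 × Cl: no H
  1 × O: 1 H
  1 × O (aromatic): no H
  1 × O: no H
  Total hydrogens = 1.
Molecular formula: C9HClN2O3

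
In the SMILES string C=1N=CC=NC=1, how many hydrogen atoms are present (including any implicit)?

Hydrogens are implicit in SMILES; fill each atom to its normal valence:
  4 × C (aromatic): 1 H each → 4
  2 × N (aromatic): no H
  Total hydrogens = 4.

4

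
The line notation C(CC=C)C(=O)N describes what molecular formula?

C5H9NO

Heavy atoms from the SMILES: 5 C, 1 N, 1 O.
Implicit hydrogens by atom environment:
  3 × C: 2 H each → 6
  1 × C: 1 H
  1 × C: no H
  1 × N: 2 H
  1 × O: no H
  Total hydrogens = 9.
Molecular formula: C5H9NO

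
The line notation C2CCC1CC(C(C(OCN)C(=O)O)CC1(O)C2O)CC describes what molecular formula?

C15H27NO5

Heavy atoms from the SMILES: 15 C, 1 N, 5 O.
Implicit hydrogens by atom environment:
  7 × C: 2 H each → 14
  5 × C: 1 H each → 5
  3 × O: 1 H each → 3
  2 × C: no H
  2 × O: no H
  1 × C: 3 H
  1 × N: 2 H
  Total hydrogens = 27.
Molecular formula: C15H27NO5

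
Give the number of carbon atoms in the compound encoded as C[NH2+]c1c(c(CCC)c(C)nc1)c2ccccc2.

16

The symbol for carbon appears 16 times in the SMILES. Lowercase c denotes aromatic carbon and counts toward C.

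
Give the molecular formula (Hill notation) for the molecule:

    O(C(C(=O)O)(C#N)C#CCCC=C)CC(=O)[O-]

C11H10NO5-

Heavy atoms from the SMILES: 11 C, 1 N, 5 O.
Implicit hydrogens by atom environment:
  6 × C: no H
  4 × C: 2 H each → 8
  3 × O: no H
  1 × C: 1 H
  1 × N: no H
  1 × O: 1 H
  1 × O (charge -1): no H
  Total hydrogens = 10.
Net charge -1.
Molecular formula: C11H10NO5-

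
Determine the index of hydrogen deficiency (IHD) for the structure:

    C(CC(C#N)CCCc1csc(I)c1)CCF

Molecular formula from the SMILES: C13H17FINS.
DoU = (2C + 2 + N − H − X)/2 = (2·13 + 2 + 1 − 17 − 2)/2 = 10/2 = 5.
(Structurally: 1 ring(s) + 4 π bond(s) = 5.)

5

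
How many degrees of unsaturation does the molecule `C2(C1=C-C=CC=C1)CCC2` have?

Molecular formula from the SMILES: C10H12.
DoU = (2C + 2 + N − H − X)/2 = (2·10 + 2 + 0 − 12 − 0)/2 = 10/2 = 5.
(Structurally: 2 ring(s) + 3 π bond(s) = 5.)

5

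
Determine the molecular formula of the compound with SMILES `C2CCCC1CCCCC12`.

Heavy atoms from the SMILES: 10 C.
Implicit hydrogens by atom environment:
  8 × C: 2 H each → 16
  2 × C: 1 H each → 2
  Total hydrogens = 18.
Molecular formula: C10H18

C10H18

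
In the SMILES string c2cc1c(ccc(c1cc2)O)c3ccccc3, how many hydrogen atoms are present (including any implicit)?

Hydrogens are implicit in SMILES; fill each atom to its normal valence:
  11 × C (aromatic): 1 H each → 11
  5 × C (aromatic): no H
  1 × O: 1 H
  Total hydrogens = 12.

12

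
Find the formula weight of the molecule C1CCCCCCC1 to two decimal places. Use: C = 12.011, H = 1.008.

112.22

Molecular formula: C8H16.
M = 8×12.011 + 16×1.008 = 112.22 g/mol.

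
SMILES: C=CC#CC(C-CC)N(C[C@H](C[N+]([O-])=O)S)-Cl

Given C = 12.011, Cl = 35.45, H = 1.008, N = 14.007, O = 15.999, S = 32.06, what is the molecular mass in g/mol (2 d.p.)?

276.78

Molecular formula: C11H17ClN2O2S.
M = 11×12.011 + 1×35.45 + 17×1.008 + 2×14.007 + 2×15.999 + 1×32.06 = 276.78 g/mol.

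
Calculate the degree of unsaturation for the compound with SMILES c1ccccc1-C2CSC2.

Molecular formula from the SMILES: C9H10S.
DoU = (2C + 2 + N − H − X)/2 = (2·9 + 2 + 0 − 10 − 0)/2 = 10/2 = 5.
(Structurally: 2 ring(s) + 3 π bond(s) = 5.)

5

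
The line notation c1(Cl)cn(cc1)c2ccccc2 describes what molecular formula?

Heavy atoms from the SMILES: 10 C, 1 Cl, 1 N.
Implicit hydrogens by atom environment:
  8 × C (aromatic): 1 H each → 8
  2 × C (aromatic): no H
  1 × Cl: no H
  1 × N (aromatic): no H
  Total hydrogens = 8.
Molecular formula: C10H8ClN

C10H8ClN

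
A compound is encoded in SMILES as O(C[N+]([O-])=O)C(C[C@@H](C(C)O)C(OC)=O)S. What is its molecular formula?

C8H15NO6S

Heavy atoms from the SMILES: 8 C, 1 N, 6 O, 1 S.
Implicit hydrogens by atom environment:
  4 × O: no H
  3 × C: 1 H each → 3
  2 × C: 3 H each → 6
  2 × C: 2 H each → 4
  1 × C: no H
  1 × N (charge +1): no H
  1 × O: 1 H
  1 × O (charge -1): no H
  1 × S: 1 H
  Total hydrogens = 15.
Molecular formula: C8H15NO6S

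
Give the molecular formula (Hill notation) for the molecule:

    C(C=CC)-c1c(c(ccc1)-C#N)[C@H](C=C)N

Heavy atoms from the SMILES: 14 C, 2 N.
Implicit hydrogens by atom environment:
  4 × C: 1 H each → 4
  3 × C (aromatic): 1 H each → 3
  3 × C (aromatic): no H
  2 × C: 2 H each → 4
  1 × C: 3 H
  1 × C: no H
  1 × N: 2 H
  1 × N: no H
  Total hydrogens = 16.
Molecular formula: C14H16N2

C14H16N2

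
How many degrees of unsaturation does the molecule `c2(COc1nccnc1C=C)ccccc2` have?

9

Molecular formula from the SMILES: C13H12N2O.
DoU = (2C + 2 + N − H − X)/2 = (2·13 + 2 + 2 − 12 − 0)/2 = 18/2 = 9.
(Structurally: 2 ring(s) + 7 π bond(s) = 9.)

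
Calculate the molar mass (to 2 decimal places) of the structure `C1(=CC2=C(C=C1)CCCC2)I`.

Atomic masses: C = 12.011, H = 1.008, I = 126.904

Molecular formula: C10H11I.
M = 10×12.011 + 11×1.008 + 1×126.904 = 258.10 g/mol.

258.10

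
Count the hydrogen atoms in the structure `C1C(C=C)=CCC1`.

10

Hydrogens are implicit in SMILES; fill each atom to its normal valence:
  4 × C: 2 H each → 8
  2 × C: 1 H each → 2
  1 × C: no H
  Total hydrogens = 10.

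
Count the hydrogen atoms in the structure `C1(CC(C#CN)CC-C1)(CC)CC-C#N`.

Hydrogens are implicit in SMILES; fill each atom to its normal valence:
  7 × C: 2 H each → 14
  4 × C: no H
  1 × C: 3 H
  1 × C: 1 H
  1 × N: 2 H
  1 × N: no H
  Total hydrogens = 20.

20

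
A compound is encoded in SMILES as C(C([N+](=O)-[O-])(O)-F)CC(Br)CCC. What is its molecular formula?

C7H13BrFNO3

Heavy atoms from the SMILES: 1 Br, 7 C, 1 F, 1 N, 3 O.
Implicit hydrogens by atom environment:
  4 × C: 2 H each → 8
  1 × Br: no H
  1 × C: 3 H
  1 × C: 1 H
  1 × C: no H
  1 × F: no H
  1 × N (charge +1): no H
  1 × O: 1 H
  1 × O: no H
  1 × O (charge -1): no H
  Total hydrogens = 13.
Molecular formula: C7H13BrFNO3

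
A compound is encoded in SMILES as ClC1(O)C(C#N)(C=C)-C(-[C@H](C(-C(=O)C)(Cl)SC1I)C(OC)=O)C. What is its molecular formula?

C14H16Cl2INO4S

Heavy atoms from the SMILES: 14 C, 2 Cl, 1 I, 1 N, 4 O, 1 S.
Implicit hydrogens by atom environment:
  6 × C: no H
  4 × C: 1 H each → 4
  3 × C: 3 H each → 9
  3 × O: no H
  2 × Cl: no H
  1 × C: 2 H
  1 × I: no H
  1 × N: no H
  1 × O: 1 H
  1 × S: no H
  Total hydrogens = 16.
Molecular formula: C14H16Cl2INO4S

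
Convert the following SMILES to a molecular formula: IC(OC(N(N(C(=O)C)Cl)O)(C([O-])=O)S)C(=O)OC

C7H9ClIN2O7S-

Heavy atoms from the SMILES: 7 C, 1 Cl, 1 I, 2 N, 7 O, 1 S.
Implicit hydrogens by atom environment:
  5 × O: no H
  4 × C: no H
  2 × C: 3 H each → 6
  2 × N: no H
  1 × C: 1 H
  1 × Cl: no H
  1 × I: no H
  1 × O: 1 H
  1 × O (charge -1): no H
  1 × S: 1 H
  Total hydrogens = 9.
Net charge -1.
Molecular formula: C7H9ClIN2O7S-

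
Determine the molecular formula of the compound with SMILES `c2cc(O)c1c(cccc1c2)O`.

C10H8O2

Heavy atoms from the SMILES: 10 C, 2 O.
Implicit hydrogens by atom environment:
  6 × C (aromatic): 1 H each → 6
  4 × C (aromatic): no H
  2 × O: 1 H each → 2
  Total hydrogens = 8.
Molecular formula: C10H8O2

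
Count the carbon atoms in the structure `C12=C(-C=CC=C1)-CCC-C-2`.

10

The symbol for carbon appears 10 times in the SMILES.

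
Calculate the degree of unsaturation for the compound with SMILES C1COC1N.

Molecular formula from the SMILES: C3H7NO.
DoU = (2C + 2 + N − H − X)/2 = (2·3 + 2 + 1 − 7 − 0)/2 = 2/2 = 1.
(Structurally: 1 ring(s) + 0 π bond(s) = 1.)

1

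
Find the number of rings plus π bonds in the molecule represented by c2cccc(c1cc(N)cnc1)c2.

8

Molecular formula from the SMILES: C11H10N2.
DoU = (2C + 2 + N − H − X)/2 = (2·11 + 2 + 2 − 10 − 0)/2 = 16/2 = 8.
(Structurally: 2 ring(s) + 6 π bond(s) = 8.)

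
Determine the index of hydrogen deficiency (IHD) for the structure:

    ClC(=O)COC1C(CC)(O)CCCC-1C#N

4

Molecular formula from the SMILES: C11H16ClNO3.
DoU = (2C + 2 + N − H − X)/2 = (2·11 + 2 + 1 − 16 − 1)/2 = 8/2 = 4.
(Structurally: 1 ring(s) + 3 π bond(s) = 4.)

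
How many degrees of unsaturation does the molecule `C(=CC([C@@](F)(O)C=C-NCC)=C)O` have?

Molecular formula from the SMILES: C9H14FNO2.
DoU = (2C + 2 + N − H − X)/2 = (2·9 + 2 + 1 − 14 − 1)/2 = 6/2 = 3.
(Structurally: 0 ring(s) + 3 π bond(s) = 3.)

3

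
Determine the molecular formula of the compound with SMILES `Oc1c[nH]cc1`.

Heavy atoms from the SMILES: 4 C, 1 N, 1 O.
Implicit hydrogens by atom environment:
  3 × C (aromatic): 1 H each → 3
  1 × C (aromatic): no H
  1 × N (aromatic): 1 H
  1 × O: 1 H
  Total hydrogens = 5.
Molecular formula: C4H5NO

C4H5NO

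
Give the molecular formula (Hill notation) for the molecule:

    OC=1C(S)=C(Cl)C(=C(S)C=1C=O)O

C7H5ClO3S2

Heavy atoms from the SMILES: 7 C, 1 Cl, 3 O, 2 S.
Implicit hydrogens by atom environment:
  6 × C (aromatic): no H
  2 × O: 1 H each → 2
  2 × S: 1 H each → 2
  1 × C: 1 H
  1 × Cl: no H
  1 × O: no H
  Total hydrogens = 5.
Molecular formula: C7H5ClO3S2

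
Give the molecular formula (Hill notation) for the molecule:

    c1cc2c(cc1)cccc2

Heavy atoms from the SMILES: 10 C.
Implicit hydrogens by atom environment:
  8 × C (aromatic): 1 H each → 8
  2 × C (aromatic): no H
  Total hydrogens = 8.
Molecular formula: C10H8

C10H8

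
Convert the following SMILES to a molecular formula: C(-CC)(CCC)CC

C8H18

Heavy atoms from the SMILES: 8 C.
Implicit hydrogens by atom environment:
  4 × C: 2 H each → 8
  3 × C: 3 H each → 9
  1 × C: 1 H
  Total hydrogens = 18.
Molecular formula: C8H18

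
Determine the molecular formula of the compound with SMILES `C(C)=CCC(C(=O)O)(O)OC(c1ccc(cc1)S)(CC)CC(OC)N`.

Heavy atoms from the SMILES: 18 C, 1 N, 5 O, 1 S.
Implicit hydrogens by atom environment:
  4 × C (aromatic): 1 H each → 4
  3 × C: 3 H each → 9
  3 × C: 2 H each → 6
  3 × C: 1 H each → 3
  3 × C: no H
  3 × O: no H
  2 × C (aromatic): no H
  2 × O: 1 H each → 2
  1 × N: 2 H
  1 × S: 1 H
  Total hydrogens = 27.
Molecular formula: C18H27NO5S

C18H27NO5S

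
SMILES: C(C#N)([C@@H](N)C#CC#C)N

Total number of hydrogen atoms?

Hydrogens are implicit in SMILES; fill each atom to its normal valence:
  4 × C: no H
  3 × C: 1 H each → 3
  2 × N: 2 H each → 4
  1 × N: no H
  Total hydrogens = 7.

7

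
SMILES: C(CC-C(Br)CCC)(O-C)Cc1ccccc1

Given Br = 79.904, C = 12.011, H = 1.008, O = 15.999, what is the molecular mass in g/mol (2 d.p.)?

299.25

Molecular formula: C15H23BrO.
M = 1×79.904 + 15×12.011 + 23×1.008 + 1×15.999 = 299.25 g/mol.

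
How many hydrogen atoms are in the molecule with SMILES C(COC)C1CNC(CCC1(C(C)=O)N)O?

22

Hydrogens are implicit in SMILES; fill each atom to its normal valence:
  5 × C: 2 H each → 10
  2 × C: 3 H each → 6
  2 × C: 1 H each → 2
  2 × C: no H
  2 × O: no H
  1 × N: 2 H
  1 × N: 1 H
  1 × O: 1 H
  Total hydrogens = 22.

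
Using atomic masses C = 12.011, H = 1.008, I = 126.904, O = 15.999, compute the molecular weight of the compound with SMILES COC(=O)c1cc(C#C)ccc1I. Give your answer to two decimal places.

286.07

Molecular formula: C10H7IO2.
M = 10×12.011 + 7×1.008 + 1×126.904 + 2×15.999 = 286.07 g/mol.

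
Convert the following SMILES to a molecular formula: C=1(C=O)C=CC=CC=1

C7H6O

Heavy atoms from the SMILES: 7 C, 1 O.
Implicit hydrogens by atom environment:
  5 × C (aromatic): 1 H each → 5
  1 × C: 1 H
  1 × C (aromatic): no H
  1 × O: no H
  Total hydrogens = 6.
Molecular formula: C7H6O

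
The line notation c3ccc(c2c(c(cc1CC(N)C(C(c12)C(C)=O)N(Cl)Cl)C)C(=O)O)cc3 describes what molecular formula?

C20H20Cl2N2O3

Heavy atoms from the SMILES: 20 C, 2 Cl, 2 N, 3 O.
Implicit hydrogens by atom environment:
  6 × C (aromatic): 1 H each → 6
  6 × C (aromatic): no H
  3 × C: 1 H each → 3
  2 × C: 3 H each → 6
  2 × C: no H
  2 × Cl: no H
  2 × O: no H
  1 × C: 2 H
  1 × N: 2 H
  1 × N: no H
  1 × O: 1 H
  Total hydrogens = 20.
Molecular formula: C20H20Cl2N2O3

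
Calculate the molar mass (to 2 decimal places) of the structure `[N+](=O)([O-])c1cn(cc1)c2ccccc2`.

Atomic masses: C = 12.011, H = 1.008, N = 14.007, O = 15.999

188.19

Molecular formula: C10H8N2O2.
M = 10×12.011 + 8×1.008 + 2×14.007 + 2×15.999 = 188.19 g/mol.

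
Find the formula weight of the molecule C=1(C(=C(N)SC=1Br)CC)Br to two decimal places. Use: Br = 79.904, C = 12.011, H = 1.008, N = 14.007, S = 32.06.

Molecular formula: C6H7Br2NS.
M = 2×79.904 + 6×12.011 + 7×1.008 + 1×14.007 + 1×32.06 = 285.00 g/mol.

285.00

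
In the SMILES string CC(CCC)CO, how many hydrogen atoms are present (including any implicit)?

14

Hydrogens are implicit in SMILES; fill each atom to its normal valence:
  3 × C: 2 H each → 6
  2 × C: 3 H each → 6
  1 × C: 1 H
  1 × O: 1 H
  Total hydrogens = 14.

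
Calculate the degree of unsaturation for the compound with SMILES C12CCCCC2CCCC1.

2

Molecular formula from the SMILES: C10H18.
DoU = (2C + 2 + N − H − X)/2 = (2·10 + 2 + 0 − 18 − 0)/2 = 4/2 = 2.
(Structurally: 2 ring(s) + 0 π bond(s) = 2.)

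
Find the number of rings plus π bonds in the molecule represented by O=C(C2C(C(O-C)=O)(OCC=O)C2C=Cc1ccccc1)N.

9

Molecular formula from the SMILES: C16H17NO5.
DoU = (2C + 2 + N − H − X)/2 = (2·16 + 2 + 1 − 17 − 0)/2 = 18/2 = 9.
(Structurally: 2 ring(s) + 7 π bond(s) = 9.)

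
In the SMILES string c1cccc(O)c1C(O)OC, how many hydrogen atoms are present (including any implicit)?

10

Hydrogens are implicit in SMILES; fill each atom to its normal valence:
  4 × C (aromatic): 1 H each → 4
  2 × C (aromatic): no H
  2 × O: 1 H each → 2
  1 × C: 3 H
  1 × C: 1 H
  1 × O: no H
  Total hydrogens = 10.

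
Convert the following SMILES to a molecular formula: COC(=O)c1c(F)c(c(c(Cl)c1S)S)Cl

Heavy atoms from the SMILES: 8 C, 2 Cl, 1 F, 2 O, 2 S.
Implicit hydrogens by atom environment:
  6 × C (aromatic): no H
  2 × Cl: no H
  2 × O: no H
  2 × S: 1 H each → 2
  1 × C: 3 H
  1 × C: no H
  1 × F: no H
  Total hydrogens = 5.
Molecular formula: C8H5Cl2FO2S2

C8H5Cl2FO2S2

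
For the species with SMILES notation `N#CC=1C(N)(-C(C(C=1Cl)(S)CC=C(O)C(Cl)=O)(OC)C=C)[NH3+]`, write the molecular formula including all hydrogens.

C13H16Cl2N3O3S+

Heavy atoms from the SMILES: 13 C, 2 Cl, 3 N, 3 O, 1 S.
Implicit hydrogens by atom environment:
  8 × C: no H
  2 × C: 2 H each → 4
  2 × C: 1 H each → 2
  2 × Cl: no H
  2 × O: no H
  1 × C: 3 H
  1 × N (charge +1): 3 H
  1 × N: 2 H
  1 × N: no H
  1 × O: 1 H
  1 × S: 1 H
  Total hydrogens = 16.
Net charge +1.
Molecular formula: C13H16Cl2N3O3S+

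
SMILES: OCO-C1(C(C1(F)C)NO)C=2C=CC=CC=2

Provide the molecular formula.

Heavy atoms from the SMILES: 11 C, 1 F, 1 N, 3 O.
Implicit hydrogens by atom environment:
  5 × C (aromatic): 1 H each → 5
  2 × C: no H
  2 × O: 1 H each → 2
  1 × C: 3 H
  1 × C: 2 H
  1 × C: 1 H
  1 × C (aromatic): no H
  1 × F: no H
  1 × N: 1 H
  1 × O: no H
  Total hydrogens = 14.
Molecular formula: C11H14FNO3

C11H14FNO3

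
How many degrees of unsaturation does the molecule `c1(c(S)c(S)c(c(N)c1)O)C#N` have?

Molecular formula from the SMILES: C7H6N2OS2.
DoU = (2C + 2 + N − H − X)/2 = (2·7 + 2 + 2 − 6 − 0)/2 = 12/2 = 6.
(Structurally: 1 ring(s) + 5 π bond(s) = 6.)

6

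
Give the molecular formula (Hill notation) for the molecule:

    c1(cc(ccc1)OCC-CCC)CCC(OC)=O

C15H22O3

Heavy atoms from the SMILES: 15 C, 3 O.
Implicit hydrogens by atom environment:
  6 × C: 2 H each → 12
  4 × C (aromatic): 1 H each → 4
  3 × O: no H
  2 × C: 3 H each → 6
  2 × C (aromatic): no H
  1 × C: no H
  Total hydrogens = 22.
Molecular formula: C15H22O3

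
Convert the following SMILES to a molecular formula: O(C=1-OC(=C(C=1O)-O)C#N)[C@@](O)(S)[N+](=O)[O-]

C6H4N2O7S

Heavy atoms from the SMILES: 6 C, 2 N, 7 O, 1 S.
Implicit hydrogens by atom environment:
  4 × C (aromatic): no H
  3 × O: 1 H each → 3
  2 × C: no H
  2 × O: no H
  1 × N: no H
  1 × N (charge +1): no H
  1 × O (aromatic): no H
  1 × O (charge -1): no H
  1 × S: 1 H
  Total hydrogens = 4.
Molecular formula: C6H4N2O7S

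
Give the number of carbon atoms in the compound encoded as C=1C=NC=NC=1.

4

The symbol for carbon appears 4 times in the SMILES.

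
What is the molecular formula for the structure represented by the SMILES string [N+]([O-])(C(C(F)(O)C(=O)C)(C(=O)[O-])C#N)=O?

C6H4FN2O6-

Heavy atoms from the SMILES: 6 C, 1 F, 2 N, 6 O.
Implicit hydrogens by atom environment:
  5 × C: no H
  3 × O: no H
  2 × O (charge -1): no H
  1 × C: 3 H
  1 × F: no H
  1 × N (charge +1): no H
  1 × N: no H
  1 × O: 1 H
  Total hydrogens = 4.
Net charge -1.
Molecular formula: C6H4FN2O6-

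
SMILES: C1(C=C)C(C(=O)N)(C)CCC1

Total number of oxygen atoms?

1

The symbol for oxygen appears 1 time in the SMILES.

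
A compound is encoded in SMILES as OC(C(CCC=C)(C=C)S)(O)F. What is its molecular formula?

Heavy atoms from the SMILES: 8 C, 1 F, 2 O, 1 S.
Implicit hydrogens by atom environment:
  4 × C: 2 H each → 8
  2 × C: 1 H each → 2
  2 × C: no H
  2 × O: 1 H each → 2
  1 × F: no H
  1 × S: 1 H
  Total hydrogens = 13.
Molecular formula: C8H13FO2S

C8H13FO2S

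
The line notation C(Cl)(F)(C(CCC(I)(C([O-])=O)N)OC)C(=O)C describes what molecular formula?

C9H13ClFINO4-

Heavy atoms from the SMILES: 9 C, 1 Cl, 1 F, 1 I, 1 N, 4 O.
Implicit hydrogens by atom environment:
  4 × C: no H
  3 × O: no H
  2 × C: 3 H each → 6
  2 × C: 2 H each → 4
  1 × C: 1 H
  1 × Cl: no H
  1 × F: no H
  1 × I: no H
  1 × N: 2 H
  1 × O (charge -1): no H
  Total hydrogens = 13.
Net charge -1.
Molecular formula: C9H13ClFINO4-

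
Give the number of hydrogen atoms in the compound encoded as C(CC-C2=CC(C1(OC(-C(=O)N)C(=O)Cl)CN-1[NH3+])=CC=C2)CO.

21

Hydrogens are implicit in SMILES; fill each atom to its normal valence:
  5 × C: 2 H each → 10
  4 × C (aromatic): 1 H each → 4
  3 × C: no H
  3 × O: no H
  2 × C (aromatic): no H
  1 × C: 1 H
  1 × Cl: no H
  1 × N (charge +1): 3 H
  1 × N: 2 H
  1 × N: no H
  1 × O: 1 H
  Total hydrogens = 21.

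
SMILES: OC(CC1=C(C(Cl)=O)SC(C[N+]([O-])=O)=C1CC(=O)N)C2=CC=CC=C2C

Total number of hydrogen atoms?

Hydrogens are implicit in SMILES; fill each atom to its normal valence:
  6 × C (aromatic): no H
  4 × C (aromatic): 1 H each → 4
  3 × C: 2 H each → 6
  3 × O: no H
  2 × C: no H
  1 × C: 3 H
  1 × C: 1 H
  1 × Cl: no H
  1 × N: 2 H
  1 × N (charge +1): no H
  1 × O: 1 H
  1 × O (charge -1): no H
  1 × S (aromatic): no H
  Total hydrogens = 17.

17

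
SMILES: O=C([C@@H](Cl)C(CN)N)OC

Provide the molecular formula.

C5H11ClN2O2

Heavy atoms from the SMILES: 5 C, 1 Cl, 2 N, 2 O.
Implicit hydrogens by atom environment:
  2 × C: 1 H each → 2
  2 × N: 2 H each → 4
  2 × O: no H
  1 × C: 3 H
  1 × C: 2 H
  1 × C: no H
  1 × Cl: no H
  Total hydrogens = 11.
Molecular formula: C5H11ClN2O2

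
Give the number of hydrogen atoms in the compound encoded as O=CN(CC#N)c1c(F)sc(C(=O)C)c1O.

Hydrogens are implicit in SMILES; fill each atom to its normal valence:
  4 × C (aromatic): no H
  2 × C: no H
  2 × N: no H
  2 × O: no H
  1 × C: 3 H
  1 × C: 2 H
  1 × C: 1 H
  1 × F: no H
  1 × O: 1 H
  1 × S (aromatic): no H
  Total hydrogens = 7.

7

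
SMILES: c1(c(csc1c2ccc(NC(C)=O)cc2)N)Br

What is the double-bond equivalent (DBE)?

8

Molecular formula from the SMILES: C12H11BrN2OS.
DoU = (2C + 2 + N − H − X)/2 = (2·12 + 2 + 2 − 11 − 1)/2 = 16/2 = 8.
(Structurally: 2 ring(s) + 6 π bond(s) = 8.)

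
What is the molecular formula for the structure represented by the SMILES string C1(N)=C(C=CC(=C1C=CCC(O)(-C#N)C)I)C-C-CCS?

Heavy atoms from the SMILES: 16 C, 1 I, 2 N, 1 O, 1 S.
Implicit hydrogens by atom environment:
  5 × C: 2 H each → 10
  4 × C (aromatic): no H
  2 × C (aromatic): 1 H each → 2
  2 × C: 1 H each → 2
  2 × C: no H
  1 × C: 3 H
  1 × I: no H
  1 × N: 2 H
  1 × N: no H
  1 × O: 1 H
  1 × S: 1 H
  Total hydrogens = 21.
Molecular formula: C16H21IN2OS

C16H21IN2OS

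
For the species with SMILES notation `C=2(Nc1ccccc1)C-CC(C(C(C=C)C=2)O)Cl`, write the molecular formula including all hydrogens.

C15H18ClNO

Heavy atoms from the SMILES: 15 C, 1 Cl, 1 N, 1 O.
Implicit hydrogens by atom environment:
  5 × C: 1 H each → 5
  5 × C (aromatic): 1 H each → 5
  3 × C: 2 H each → 6
  1 × C: no H
  1 × C (aromatic): no H
  1 × Cl: no H
  1 × N: 1 H
  1 × O: 1 H
  Total hydrogens = 18.
Molecular formula: C15H18ClNO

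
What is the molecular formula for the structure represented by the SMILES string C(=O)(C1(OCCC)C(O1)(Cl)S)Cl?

C6H8Cl2O3S

Heavy atoms from the SMILES: 6 C, 2 Cl, 3 O, 1 S.
Implicit hydrogens by atom environment:
  3 × C: no H
  3 × O: no H
  2 × C: 2 H each → 4
  2 × Cl: no H
  1 × C: 3 H
  1 × S: 1 H
  Total hydrogens = 8.
Molecular formula: C6H8Cl2O3S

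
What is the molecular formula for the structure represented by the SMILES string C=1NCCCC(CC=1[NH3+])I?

Heavy atoms from the SMILES: 7 C, 1 I, 2 N.
Implicit hydrogens by atom environment:
  4 × C: 2 H each → 8
  2 × C: 1 H each → 2
  1 × C: no H
  1 × I: no H
  1 × N (charge +1): 3 H
  1 × N: 1 H
  Total hydrogens = 14.
Net charge +1.
Molecular formula: C7H14IN2+

C7H14IN2+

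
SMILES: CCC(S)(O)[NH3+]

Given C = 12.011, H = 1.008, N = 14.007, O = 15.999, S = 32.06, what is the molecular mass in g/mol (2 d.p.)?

Molecular formula: C3H10NOS+.
M = 3×12.011 + 10×1.008 + 1×14.007 + 1×15.999 + 1×32.06 = 108.18 g/mol.

108.18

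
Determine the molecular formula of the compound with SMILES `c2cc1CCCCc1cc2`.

Heavy atoms from the SMILES: 10 C.
Implicit hydrogens by atom environment:
  4 × C: 2 H each → 8
  4 × C (aromatic): 1 H each → 4
  2 × C (aromatic): no H
  Total hydrogens = 12.
Molecular formula: C10H12

C10H12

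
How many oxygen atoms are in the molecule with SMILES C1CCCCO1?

The symbol for oxygen appears 1 time in the SMILES.

1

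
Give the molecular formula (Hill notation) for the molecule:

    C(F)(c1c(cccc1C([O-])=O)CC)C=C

C12H12FO2-

Heavy atoms from the SMILES: 12 C, 1 F, 2 O.
Implicit hydrogens by atom environment:
  3 × C (aromatic): 1 H each → 3
  3 × C (aromatic): no H
  2 × C: 2 H each → 4
  2 × C: 1 H each → 2
  1 × C: 3 H
  1 × C: no H
  1 × F: no H
  1 × O: no H
  1 × O (charge -1): no H
  Total hydrogens = 12.
Net charge -1.
Molecular formula: C12H12FO2-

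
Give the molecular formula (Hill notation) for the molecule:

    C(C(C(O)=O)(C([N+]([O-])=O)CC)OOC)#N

C7H10N2O6

Heavy atoms from the SMILES: 7 C, 2 N, 6 O.
Implicit hydrogens by atom environment:
  4 × O: no H
  3 × C: no H
  2 × C: 3 H each → 6
  1 × C: 2 H
  1 × C: 1 H
  1 × N: no H
  1 × N (charge +1): no H
  1 × O: 1 H
  1 × O (charge -1): no H
  Total hydrogens = 10.
Molecular formula: C7H10N2O6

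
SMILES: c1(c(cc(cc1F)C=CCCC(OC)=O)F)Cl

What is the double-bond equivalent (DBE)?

6

Molecular formula from the SMILES: C12H11ClF2O2.
DoU = (2C + 2 + N − H − X)/2 = (2·12 + 2 + 0 − 11 − 3)/2 = 12/2 = 6.
(Structurally: 1 ring(s) + 5 π bond(s) = 6.)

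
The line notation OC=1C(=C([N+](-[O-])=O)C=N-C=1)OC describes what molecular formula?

Heavy atoms from the SMILES: 6 C, 2 N, 4 O.
Implicit hydrogens by atom environment:
  3 × C (aromatic): no H
  2 × C (aromatic): 1 H each → 2
  2 × O: no H
  1 × C: 3 H
  1 × N (aromatic): no H
  1 × N (charge +1): no H
  1 × O: 1 H
  1 × O (charge -1): no H
  Total hydrogens = 6.
Molecular formula: C6H6N2O4

C6H6N2O4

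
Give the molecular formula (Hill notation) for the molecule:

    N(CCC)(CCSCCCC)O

Heavy atoms from the SMILES: 9 C, 1 N, 1 O, 1 S.
Implicit hydrogens by atom environment:
  7 × C: 2 H each → 14
  2 × C: 3 H each → 6
  1 × N: no H
  1 × O: 1 H
  1 × S: no H
  Total hydrogens = 21.
Molecular formula: C9H21NOS

C9H21NOS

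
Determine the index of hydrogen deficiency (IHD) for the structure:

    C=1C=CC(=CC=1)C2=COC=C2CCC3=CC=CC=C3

11

Molecular formula from the SMILES: C18H16O.
DoU = (2C + 2 + N − H − X)/2 = (2·18 + 2 + 0 − 16 − 0)/2 = 22/2 = 11.
(Structurally: 3 ring(s) + 8 π bond(s) = 11.)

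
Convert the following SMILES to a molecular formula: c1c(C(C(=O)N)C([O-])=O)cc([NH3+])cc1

C9H10N2O3

Heavy atoms from the SMILES: 9 C, 2 N, 3 O.
Implicit hydrogens by atom environment:
  4 × C (aromatic): 1 H each → 4
  2 × C (aromatic): no H
  2 × C: no H
  2 × O: no H
  1 × C: 1 H
  1 × N (charge +1): 3 H
  1 × N: 2 H
  1 × O (charge -1): no H
  Total hydrogens = 10.
Molecular formula: C9H10N2O3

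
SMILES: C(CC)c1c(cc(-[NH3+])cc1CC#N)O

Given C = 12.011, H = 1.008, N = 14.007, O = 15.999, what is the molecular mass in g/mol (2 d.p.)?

Molecular formula: C11H15N2O+.
M = 11×12.011 + 15×1.008 + 2×14.007 + 1×15.999 = 191.25 g/mol.

191.25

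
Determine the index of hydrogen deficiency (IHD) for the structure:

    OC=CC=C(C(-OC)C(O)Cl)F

2

Molecular formula from the SMILES: C7H10ClFO3.
DoU = (2C + 2 + N − H − X)/2 = (2·7 + 2 + 0 − 10 − 2)/2 = 4/2 = 2.
(Structurally: 0 ring(s) + 2 π bond(s) = 2.)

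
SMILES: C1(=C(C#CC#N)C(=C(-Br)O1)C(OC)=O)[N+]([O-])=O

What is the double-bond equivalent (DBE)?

9

Molecular formula from the SMILES: C9H3BrN2O5.
DoU = (2C + 2 + N − H − X)/2 = (2·9 + 2 + 2 − 3 − 1)/2 = 18/2 = 9.
(Structurally: 1 ring(s) + 8 π bond(s) = 9.)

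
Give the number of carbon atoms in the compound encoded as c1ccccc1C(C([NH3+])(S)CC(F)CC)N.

12

The symbol for carbon appears 12 times in the SMILES. Lowercase c denotes aromatic carbon and counts toward C.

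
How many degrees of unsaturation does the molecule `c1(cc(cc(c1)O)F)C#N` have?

6

Molecular formula from the SMILES: C7H4FNO.
DoU = (2C + 2 + N − H − X)/2 = (2·7 + 2 + 1 − 4 − 1)/2 = 12/2 = 6.
(Structurally: 1 ring(s) + 5 π bond(s) = 6.)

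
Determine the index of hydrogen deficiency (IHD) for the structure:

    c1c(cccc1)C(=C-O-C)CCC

5

Molecular formula from the SMILES: C12H16O.
DoU = (2C + 2 + N − H − X)/2 = (2·12 + 2 + 0 − 16 − 0)/2 = 10/2 = 5.
(Structurally: 1 ring(s) + 4 π bond(s) = 5.)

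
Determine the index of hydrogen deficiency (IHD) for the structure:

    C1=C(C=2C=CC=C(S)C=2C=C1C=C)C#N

10

Molecular formula from the SMILES: C13H9NS.
DoU = (2C + 2 + N − H − X)/2 = (2·13 + 2 + 1 − 9 − 0)/2 = 20/2 = 10.
(Structurally: 2 ring(s) + 8 π bond(s) = 10.)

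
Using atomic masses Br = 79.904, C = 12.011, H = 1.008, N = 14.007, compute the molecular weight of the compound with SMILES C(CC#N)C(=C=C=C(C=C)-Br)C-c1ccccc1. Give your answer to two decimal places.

300.20

Molecular formula: C16H14BrN.
M = 1×79.904 + 16×12.011 + 14×1.008 + 1×14.007 = 300.20 g/mol.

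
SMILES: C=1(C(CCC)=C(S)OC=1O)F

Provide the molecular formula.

C7H9FO2S

Heavy atoms from the SMILES: 7 C, 1 F, 2 O, 1 S.
Implicit hydrogens by atom environment:
  4 × C (aromatic): no H
  2 × C: 2 H each → 4
  1 × C: 3 H
  1 × F: no H
  1 × O: 1 H
  1 × O (aromatic): no H
  1 × S: 1 H
  Total hydrogens = 9.
Molecular formula: C7H9FO2S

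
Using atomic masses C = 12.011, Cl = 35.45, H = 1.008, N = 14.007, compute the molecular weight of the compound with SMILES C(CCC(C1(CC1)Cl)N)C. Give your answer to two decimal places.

161.67

Molecular formula: C8H16ClN.
M = 8×12.011 + 1×35.45 + 16×1.008 + 1×14.007 = 161.67 g/mol.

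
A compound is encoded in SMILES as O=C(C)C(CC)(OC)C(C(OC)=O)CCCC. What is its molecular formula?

C13H24O4

Heavy atoms from the SMILES: 13 C, 4 O.
Implicit hydrogens by atom environment:
  5 × C: 3 H each → 15
  4 × C: 2 H each → 8
  4 × O: no H
  3 × C: no H
  1 × C: 1 H
  Total hydrogens = 24.
Molecular formula: C13H24O4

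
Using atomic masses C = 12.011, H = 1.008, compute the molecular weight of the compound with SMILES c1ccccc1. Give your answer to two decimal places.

Molecular formula: C6H6.
M = 6×12.011 + 6×1.008 = 78.11 g/mol.

78.11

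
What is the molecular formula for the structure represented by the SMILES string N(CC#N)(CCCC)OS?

C6H12N2OS

Heavy atoms from the SMILES: 6 C, 2 N, 1 O, 1 S.
Implicit hydrogens by atom environment:
  4 × C: 2 H each → 8
  2 × N: no H
  1 × C: 3 H
  1 × C: no H
  1 × O: no H
  1 × S: 1 H
  Total hydrogens = 12.
Molecular formula: C6H12N2OS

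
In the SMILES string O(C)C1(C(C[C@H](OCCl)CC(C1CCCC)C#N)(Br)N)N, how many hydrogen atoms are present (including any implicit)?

Hydrogens are implicit in SMILES; fill each atom to its normal valence:
  6 × C: 2 H each → 12
  3 × C: 1 H each → 3
  3 × C: no H
  2 × C: 3 H each → 6
  2 × N: 2 H each → 4
  2 × O: no H
  1 × Br: no H
  1 × Cl: no H
  1 × N: no H
  Total hydrogens = 25.

25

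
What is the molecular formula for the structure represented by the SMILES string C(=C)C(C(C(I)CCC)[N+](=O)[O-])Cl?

Heavy atoms from the SMILES: 8 C, 1 Cl, 1 I, 1 N, 2 O.
Implicit hydrogens by atom environment:
  4 × C: 1 H each → 4
  3 × C: 2 H each → 6
  1 × C: 3 H
  1 × Cl: no H
  1 × I: no H
  1 × N (charge +1): no H
  1 × O: no H
  1 × O (charge -1): no H
  Total hydrogens = 13.
Molecular formula: C8H13ClINO2

C8H13ClINO2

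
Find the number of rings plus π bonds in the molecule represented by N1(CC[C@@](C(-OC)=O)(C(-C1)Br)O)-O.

2

Molecular formula from the SMILES: C7H12BrNO4.
DoU = (2C + 2 + N − H − X)/2 = (2·7 + 2 + 1 − 12 − 1)/2 = 4/2 = 2.
(Structurally: 1 ring(s) + 1 π bond(s) = 2.)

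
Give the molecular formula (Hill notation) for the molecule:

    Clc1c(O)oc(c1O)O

Heavy atoms from the SMILES: 4 C, 1 Cl, 4 O.
Implicit hydrogens by atom environment:
  4 × C (aromatic): no H
  3 × O: 1 H each → 3
  1 × Cl: no H
  1 × O (aromatic): no H
  Total hydrogens = 3.
Molecular formula: C4H3ClO4

C4H3ClO4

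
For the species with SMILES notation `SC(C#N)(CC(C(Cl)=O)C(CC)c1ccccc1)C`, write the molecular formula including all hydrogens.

Heavy atoms from the SMILES: 15 C, 1 Cl, 1 N, 1 O, 1 S.
Implicit hydrogens by atom environment:
  5 × C (aromatic): 1 H each → 5
  3 × C: no H
  2 × C: 3 H each → 6
  2 × C: 2 H each → 4
  2 × C: 1 H each → 2
  1 × C (aromatic): no H
  1 × Cl: no H
  1 × N: no H
  1 × O: no H
  1 × S: 1 H
  Total hydrogens = 18.
Molecular formula: C15H18ClNOS

C15H18ClNOS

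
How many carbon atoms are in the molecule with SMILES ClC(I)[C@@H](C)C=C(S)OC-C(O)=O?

7

The symbol for carbon appears 7 times in the SMILES. (Cl is a single chlorine, not C + l.)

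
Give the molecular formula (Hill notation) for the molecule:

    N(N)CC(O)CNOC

C4H13N3O2

Heavy atoms from the SMILES: 4 C, 3 N, 2 O.
Implicit hydrogens by atom environment:
  2 × C: 2 H each → 4
  2 × N: 1 H each → 2
  1 × C: 3 H
  1 × C: 1 H
  1 × N: 2 H
  1 × O: 1 H
  1 × O: no H
  Total hydrogens = 13.
Molecular formula: C4H13N3O2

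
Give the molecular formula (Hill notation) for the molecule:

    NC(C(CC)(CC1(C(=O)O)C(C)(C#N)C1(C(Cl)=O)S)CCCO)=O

Heavy atoms from the SMILES: 15 C, 1 Cl, 2 N, 5 O, 1 S.
Implicit hydrogens by atom environment:
  8 × C: no H
  5 × C: 2 H each → 10
  3 × O: no H
  2 × C: 3 H each → 6
  2 × O: 1 H each → 2
  1 × Cl: no H
  1 × N: 2 H
  1 × N: no H
  1 × S: 1 H
  Total hydrogens = 21.
Molecular formula: C15H21ClN2O5S

C15H21ClN2O5S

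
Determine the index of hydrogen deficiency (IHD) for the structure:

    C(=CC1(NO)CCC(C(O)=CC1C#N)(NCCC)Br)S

Molecular formula from the SMILES: C13H20BrN3O2S.
DoU = (2C + 2 + N − H − X)/2 = (2·13 + 2 + 3 − 20 − 1)/2 = 10/2 = 5.
(Structurally: 1 ring(s) + 4 π bond(s) = 5.)

5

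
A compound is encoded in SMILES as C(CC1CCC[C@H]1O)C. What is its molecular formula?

C8H16O

Heavy atoms from the SMILES: 8 C, 1 O.
Implicit hydrogens by atom environment:
  5 × C: 2 H each → 10
  2 × C: 1 H each → 2
  1 × C: 3 H
  1 × O: 1 H
  Total hydrogens = 16.
Molecular formula: C8H16O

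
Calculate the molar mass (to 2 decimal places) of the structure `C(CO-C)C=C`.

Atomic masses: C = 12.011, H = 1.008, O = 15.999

86.13

Molecular formula: C5H10O.
M = 5×12.011 + 10×1.008 + 1×15.999 = 86.13 g/mol.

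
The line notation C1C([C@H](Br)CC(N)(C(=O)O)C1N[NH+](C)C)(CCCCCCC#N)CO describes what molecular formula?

C17H32BrN4O3+

Heavy atoms from the SMILES: 1 Br, 17 C, 4 N, 3 O.
Implicit hydrogens by atom environment:
  9 × C: 2 H each → 18
  4 × C: no H
  2 × C: 3 H each → 6
  2 × C: 1 H each → 2
  2 × O: 1 H each → 2
  1 × Br: no H
  1 × N: 2 H
  1 × N: 1 H
  1 × N (charge +1): 1 H
  1 × N: no H
  1 × O: no H
  Total hydrogens = 32.
Net charge +1.
Molecular formula: C17H32BrN4O3+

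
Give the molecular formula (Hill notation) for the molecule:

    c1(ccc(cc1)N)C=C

C8H9N

Heavy atoms from the SMILES: 8 C, 1 N.
Implicit hydrogens by atom environment:
  4 × C (aromatic): 1 H each → 4
  2 × C (aromatic): no H
  1 × C: 2 H
  1 × C: 1 H
  1 × N: 2 H
  Total hydrogens = 9.
Molecular formula: C8H9N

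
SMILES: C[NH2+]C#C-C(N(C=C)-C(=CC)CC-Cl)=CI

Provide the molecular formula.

Heavy atoms from the SMILES: 12 C, 1 Cl, 1 I, 2 N.
Implicit hydrogens by atom environment:
  4 × C: no H
  3 × C: 2 H each → 6
  3 × C: 1 H each → 3
  2 × C: 3 H each → 6
  1 × Cl: no H
  1 × I: no H
  1 × N (charge +1): 2 H
  1 × N: no H
  Total hydrogens = 17.
Net charge +1.
Molecular formula: C12H17ClIN2+

C12H17ClIN2+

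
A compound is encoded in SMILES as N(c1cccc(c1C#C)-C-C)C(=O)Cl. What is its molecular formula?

Heavy atoms from the SMILES: 11 C, 1 Cl, 1 N, 1 O.
Implicit hydrogens by atom environment:
  3 × C (aromatic): 1 H each → 3
  3 × C (aromatic): no H
  2 × C: no H
  1 × C: 3 H
  1 × C: 2 H
  1 × C: 1 H
  1 × Cl: no H
  1 × N: 1 H
  1 × O: no H
  Total hydrogens = 10.
Molecular formula: C11H10ClNO

C11H10ClNO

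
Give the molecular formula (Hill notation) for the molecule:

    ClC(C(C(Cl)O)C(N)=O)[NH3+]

C4H9Cl2N2O2+

Heavy atoms from the SMILES: 4 C, 2 Cl, 2 N, 2 O.
Implicit hydrogens by atom environment:
  3 × C: 1 H each → 3
  2 × Cl: no H
  1 × C: no H
  1 × N (charge +1): 3 H
  1 × N: 2 H
  1 × O: 1 H
  1 × O: no H
  Total hydrogens = 9.
Net charge +1.
Molecular formula: C4H9Cl2N2O2+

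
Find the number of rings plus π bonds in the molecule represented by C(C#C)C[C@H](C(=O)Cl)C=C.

4

Molecular formula from the SMILES: C8H9ClO.
DoU = (2C + 2 + N − H − X)/2 = (2·8 + 2 + 0 − 9 − 1)/2 = 8/2 = 4.
(Structurally: 0 ring(s) + 4 π bond(s) = 4.)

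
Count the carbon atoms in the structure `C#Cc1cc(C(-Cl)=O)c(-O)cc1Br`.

9

The symbol for carbon appears 9 times in the SMILES. Lowercase c denotes aromatic carbon and counts toward C.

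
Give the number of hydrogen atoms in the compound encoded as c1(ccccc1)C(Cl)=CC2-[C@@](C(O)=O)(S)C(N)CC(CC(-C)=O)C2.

Hydrogens are implicit in SMILES; fill each atom to its normal valence:
  5 × C (aromatic): 1 H each → 5
  4 × C: 1 H each → 4
  4 × C: no H
  3 × C: 2 H each → 6
  2 × O: no H
  1 × C: 3 H
  1 × C (aromatic): no H
  1 × Cl: no H
  1 × N: 2 H
  1 × O: 1 H
  1 × S: 1 H
  Total hydrogens = 22.

22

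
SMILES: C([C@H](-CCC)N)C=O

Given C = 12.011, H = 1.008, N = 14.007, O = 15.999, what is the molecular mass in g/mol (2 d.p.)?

Molecular formula: C6H13NO.
M = 6×12.011 + 13×1.008 + 1×14.007 + 1×15.999 = 115.18 g/mol.

115.18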